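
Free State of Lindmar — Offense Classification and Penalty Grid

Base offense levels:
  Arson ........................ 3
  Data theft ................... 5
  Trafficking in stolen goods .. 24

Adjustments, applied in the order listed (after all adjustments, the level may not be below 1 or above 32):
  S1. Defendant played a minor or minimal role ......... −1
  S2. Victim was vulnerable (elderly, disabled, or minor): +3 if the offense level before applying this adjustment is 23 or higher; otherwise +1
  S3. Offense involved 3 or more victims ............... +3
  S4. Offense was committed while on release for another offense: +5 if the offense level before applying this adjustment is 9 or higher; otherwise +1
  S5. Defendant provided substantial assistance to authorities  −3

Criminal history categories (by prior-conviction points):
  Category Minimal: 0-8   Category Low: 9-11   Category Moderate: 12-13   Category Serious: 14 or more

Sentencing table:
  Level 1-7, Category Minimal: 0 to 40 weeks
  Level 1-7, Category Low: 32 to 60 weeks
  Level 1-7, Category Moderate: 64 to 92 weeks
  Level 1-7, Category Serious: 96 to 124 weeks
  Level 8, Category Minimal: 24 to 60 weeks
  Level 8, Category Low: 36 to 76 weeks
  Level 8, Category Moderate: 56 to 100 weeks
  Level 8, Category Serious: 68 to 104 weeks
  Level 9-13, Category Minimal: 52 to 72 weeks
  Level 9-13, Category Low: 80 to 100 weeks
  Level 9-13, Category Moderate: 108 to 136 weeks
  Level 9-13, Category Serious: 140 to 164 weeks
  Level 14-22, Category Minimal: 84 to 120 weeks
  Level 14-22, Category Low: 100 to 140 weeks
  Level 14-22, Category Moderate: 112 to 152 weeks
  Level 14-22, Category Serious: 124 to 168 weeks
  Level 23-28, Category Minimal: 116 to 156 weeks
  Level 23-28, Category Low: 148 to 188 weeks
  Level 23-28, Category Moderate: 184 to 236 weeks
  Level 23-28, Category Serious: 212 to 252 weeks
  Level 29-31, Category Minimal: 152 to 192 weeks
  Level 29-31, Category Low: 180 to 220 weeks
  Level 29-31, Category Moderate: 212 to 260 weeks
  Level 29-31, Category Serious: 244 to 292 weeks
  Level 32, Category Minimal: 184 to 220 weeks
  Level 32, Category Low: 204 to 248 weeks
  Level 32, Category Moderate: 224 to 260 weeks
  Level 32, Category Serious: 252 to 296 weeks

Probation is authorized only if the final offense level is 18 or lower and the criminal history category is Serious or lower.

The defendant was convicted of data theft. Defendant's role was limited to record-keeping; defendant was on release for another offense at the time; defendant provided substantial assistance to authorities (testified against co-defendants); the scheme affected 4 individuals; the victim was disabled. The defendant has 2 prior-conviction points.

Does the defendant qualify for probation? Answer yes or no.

Yes

Base offense level for data theft: 5.
S1 applies: 5 − 1 = 4.
S2 applies (level before this adjustment is 4 < 23, so +1): 4 + 1 = 5.
S3 applies: 5 + 3 = 8.
S4 applies (level before this adjustment is 8 < 9, so +1): 8 + 1 = 9.
S5 applies: 9 − 3 = 6.
Final offense level: 6.
Criminal history: 2 prior points → Category Minimal (0-8).
Level 6 falls in the 1-7 band.
Grid: Level 1-7 × Category Minimal = 0-40 weeks.
Probation check: level 6 ≤ 18 and category Minimal ≤ Serious → eligible.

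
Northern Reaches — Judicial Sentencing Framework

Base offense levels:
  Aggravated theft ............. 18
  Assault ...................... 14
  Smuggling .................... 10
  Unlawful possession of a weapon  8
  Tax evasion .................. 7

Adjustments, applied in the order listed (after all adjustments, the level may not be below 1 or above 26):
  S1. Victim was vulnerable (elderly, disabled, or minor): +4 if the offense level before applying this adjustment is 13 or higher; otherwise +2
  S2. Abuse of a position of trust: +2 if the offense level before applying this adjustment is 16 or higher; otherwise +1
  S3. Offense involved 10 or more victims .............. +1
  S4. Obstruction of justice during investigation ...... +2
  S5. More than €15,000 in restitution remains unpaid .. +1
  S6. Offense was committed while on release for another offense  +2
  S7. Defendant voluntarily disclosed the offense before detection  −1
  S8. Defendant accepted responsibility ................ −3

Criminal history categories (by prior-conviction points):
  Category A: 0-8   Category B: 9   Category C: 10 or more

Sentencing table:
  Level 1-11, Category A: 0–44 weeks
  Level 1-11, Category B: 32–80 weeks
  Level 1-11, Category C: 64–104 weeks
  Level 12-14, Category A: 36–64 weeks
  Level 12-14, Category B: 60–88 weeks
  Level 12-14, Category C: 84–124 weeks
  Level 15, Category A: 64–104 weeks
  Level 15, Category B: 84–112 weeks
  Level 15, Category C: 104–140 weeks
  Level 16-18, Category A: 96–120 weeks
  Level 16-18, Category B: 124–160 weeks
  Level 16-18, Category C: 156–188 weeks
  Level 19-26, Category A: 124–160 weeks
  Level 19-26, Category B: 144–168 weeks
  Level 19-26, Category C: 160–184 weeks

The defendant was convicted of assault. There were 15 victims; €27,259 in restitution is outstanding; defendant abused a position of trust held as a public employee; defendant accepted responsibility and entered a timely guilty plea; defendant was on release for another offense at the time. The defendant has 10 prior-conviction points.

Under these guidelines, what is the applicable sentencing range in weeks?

156-188 weeks

Base offense level for assault: 14.
S1 does not apply.
S2 applies (level before this adjustment is 14 < 16, so +1): 14 + 1 = 15.
S3 applies: 15 + 1 = 16.
S5 applies: 16 + 1 = 17.
S6 applies: 17 + 2 = 19.
S7 does not apply.
S8 applies: 19 − 3 = 16.
Final offense level: 16.
Criminal history: 10 prior points → Category C (10+).
Level 16 falls in the 16-18 band.
Grid: Level 16-18 × Category C = 156-188 weeks.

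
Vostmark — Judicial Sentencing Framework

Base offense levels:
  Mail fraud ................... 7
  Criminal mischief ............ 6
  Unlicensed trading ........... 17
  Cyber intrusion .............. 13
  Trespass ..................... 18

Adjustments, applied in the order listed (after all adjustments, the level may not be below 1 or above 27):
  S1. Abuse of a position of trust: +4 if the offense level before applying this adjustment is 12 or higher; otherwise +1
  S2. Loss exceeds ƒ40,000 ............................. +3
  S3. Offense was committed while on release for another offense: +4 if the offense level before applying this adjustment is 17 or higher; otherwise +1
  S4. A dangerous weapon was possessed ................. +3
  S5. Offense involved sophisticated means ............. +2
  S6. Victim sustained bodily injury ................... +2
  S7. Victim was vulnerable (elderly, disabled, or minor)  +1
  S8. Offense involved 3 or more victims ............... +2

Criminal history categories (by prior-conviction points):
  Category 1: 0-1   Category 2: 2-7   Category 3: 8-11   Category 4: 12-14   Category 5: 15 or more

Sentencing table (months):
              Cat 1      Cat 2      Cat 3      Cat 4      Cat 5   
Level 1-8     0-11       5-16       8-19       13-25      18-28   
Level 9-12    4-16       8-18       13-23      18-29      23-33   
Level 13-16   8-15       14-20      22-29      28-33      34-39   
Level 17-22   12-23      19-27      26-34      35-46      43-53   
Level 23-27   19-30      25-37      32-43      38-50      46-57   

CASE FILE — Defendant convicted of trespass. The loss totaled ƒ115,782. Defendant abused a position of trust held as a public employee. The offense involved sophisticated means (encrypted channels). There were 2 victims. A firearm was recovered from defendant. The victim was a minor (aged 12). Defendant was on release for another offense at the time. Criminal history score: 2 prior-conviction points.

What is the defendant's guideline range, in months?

Base offense level for trespass: 18.
S1 applies (level before this adjustment is 18 ≥ 12, so +4): 18 + 4 = 22.
S2 applies: 22 + 3 = 25.
S3 applies (level before this adjustment is 25 ≥ 17, so +4): 25 + 4 = 29.
S4 applies: 29 + 3 = 32.
S5 applies: 32 + 2 = 34.
S7 applies: 34 + 1 = 35.
S8 does not apply.
Level 35 exceeds the maximum of 27; capped at 27.
Final offense level: 27.
Criminal history: 2 prior points → Category 2 (2-7).
Level 27 falls in the 23-27 band.
Grid: Level 23-27 × Category 2 = 25-37 months.

25-37 months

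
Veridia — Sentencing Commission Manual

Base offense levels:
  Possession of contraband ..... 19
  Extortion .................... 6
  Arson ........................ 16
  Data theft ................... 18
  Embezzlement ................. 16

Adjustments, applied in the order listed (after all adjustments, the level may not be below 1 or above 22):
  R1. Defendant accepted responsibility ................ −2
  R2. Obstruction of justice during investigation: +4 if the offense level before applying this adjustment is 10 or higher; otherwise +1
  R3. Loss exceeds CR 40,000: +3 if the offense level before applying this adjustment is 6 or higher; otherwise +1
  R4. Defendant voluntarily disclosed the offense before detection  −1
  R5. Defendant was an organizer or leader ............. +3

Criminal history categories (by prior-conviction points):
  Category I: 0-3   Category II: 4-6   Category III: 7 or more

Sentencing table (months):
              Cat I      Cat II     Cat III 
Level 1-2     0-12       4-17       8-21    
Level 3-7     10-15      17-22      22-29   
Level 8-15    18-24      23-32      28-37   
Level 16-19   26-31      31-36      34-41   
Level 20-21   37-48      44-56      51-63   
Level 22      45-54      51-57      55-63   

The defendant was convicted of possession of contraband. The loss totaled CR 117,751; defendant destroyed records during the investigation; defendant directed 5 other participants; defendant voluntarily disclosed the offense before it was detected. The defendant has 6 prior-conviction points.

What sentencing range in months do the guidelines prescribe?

51-57 months

Base offense level for possession of contraband: 19.
R2 applies (level before this adjustment is 19 ≥ 10, so +4): 19 + 4 = 23.
R3 applies (level before this adjustment is 23 ≥ 6, so +3): 23 + 3 = 26.
R4 applies: 26 − 1 = 25.
R5 applies: 25 + 3 = 28.
Level 28 exceeds the maximum of 22; capped at 22.
Final offense level: 22.
Criminal history: 6 prior points → Category II (4-6).
Level 22 falls in the 22 band.
Grid: Level 22 × Category II = 51-57 months.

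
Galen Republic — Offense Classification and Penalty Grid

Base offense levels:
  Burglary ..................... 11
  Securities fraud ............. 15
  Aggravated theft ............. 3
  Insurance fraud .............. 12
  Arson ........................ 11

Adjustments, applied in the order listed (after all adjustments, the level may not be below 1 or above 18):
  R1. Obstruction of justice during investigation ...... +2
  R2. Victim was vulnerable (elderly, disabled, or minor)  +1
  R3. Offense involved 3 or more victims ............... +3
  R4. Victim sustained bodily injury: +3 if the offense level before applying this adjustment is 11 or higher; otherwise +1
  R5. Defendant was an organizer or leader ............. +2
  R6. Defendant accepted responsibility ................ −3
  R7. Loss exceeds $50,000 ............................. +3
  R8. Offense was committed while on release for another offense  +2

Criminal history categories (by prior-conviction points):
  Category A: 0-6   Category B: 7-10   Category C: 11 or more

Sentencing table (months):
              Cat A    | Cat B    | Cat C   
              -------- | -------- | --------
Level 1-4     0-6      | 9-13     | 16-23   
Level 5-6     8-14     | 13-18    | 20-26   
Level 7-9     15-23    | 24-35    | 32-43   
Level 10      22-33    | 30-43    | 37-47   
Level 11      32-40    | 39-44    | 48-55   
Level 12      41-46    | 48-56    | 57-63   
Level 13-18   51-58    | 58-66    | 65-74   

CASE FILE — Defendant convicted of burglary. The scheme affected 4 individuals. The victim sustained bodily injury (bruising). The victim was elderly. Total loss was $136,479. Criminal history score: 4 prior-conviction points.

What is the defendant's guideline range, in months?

Base offense level for burglary: 11.
R2 applies: 11 + 1 = 12.
R3 applies: 12 + 3 = 15.
R4 applies (level before this adjustment is 15 ≥ 11, so +3): 15 + 3 = 18.
R7 applies: 18 + 3 = 21.
R8 does not apply.
Level 21 exceeds the maximum of 18; capped at 18.
Final offense level: 18.
Criminal history: 4 prior points → Category A (0-6).
Level 18 falls in the 13-18 band.
Grid: Level 13-18 × Category A = 51-58 months.

51-58 months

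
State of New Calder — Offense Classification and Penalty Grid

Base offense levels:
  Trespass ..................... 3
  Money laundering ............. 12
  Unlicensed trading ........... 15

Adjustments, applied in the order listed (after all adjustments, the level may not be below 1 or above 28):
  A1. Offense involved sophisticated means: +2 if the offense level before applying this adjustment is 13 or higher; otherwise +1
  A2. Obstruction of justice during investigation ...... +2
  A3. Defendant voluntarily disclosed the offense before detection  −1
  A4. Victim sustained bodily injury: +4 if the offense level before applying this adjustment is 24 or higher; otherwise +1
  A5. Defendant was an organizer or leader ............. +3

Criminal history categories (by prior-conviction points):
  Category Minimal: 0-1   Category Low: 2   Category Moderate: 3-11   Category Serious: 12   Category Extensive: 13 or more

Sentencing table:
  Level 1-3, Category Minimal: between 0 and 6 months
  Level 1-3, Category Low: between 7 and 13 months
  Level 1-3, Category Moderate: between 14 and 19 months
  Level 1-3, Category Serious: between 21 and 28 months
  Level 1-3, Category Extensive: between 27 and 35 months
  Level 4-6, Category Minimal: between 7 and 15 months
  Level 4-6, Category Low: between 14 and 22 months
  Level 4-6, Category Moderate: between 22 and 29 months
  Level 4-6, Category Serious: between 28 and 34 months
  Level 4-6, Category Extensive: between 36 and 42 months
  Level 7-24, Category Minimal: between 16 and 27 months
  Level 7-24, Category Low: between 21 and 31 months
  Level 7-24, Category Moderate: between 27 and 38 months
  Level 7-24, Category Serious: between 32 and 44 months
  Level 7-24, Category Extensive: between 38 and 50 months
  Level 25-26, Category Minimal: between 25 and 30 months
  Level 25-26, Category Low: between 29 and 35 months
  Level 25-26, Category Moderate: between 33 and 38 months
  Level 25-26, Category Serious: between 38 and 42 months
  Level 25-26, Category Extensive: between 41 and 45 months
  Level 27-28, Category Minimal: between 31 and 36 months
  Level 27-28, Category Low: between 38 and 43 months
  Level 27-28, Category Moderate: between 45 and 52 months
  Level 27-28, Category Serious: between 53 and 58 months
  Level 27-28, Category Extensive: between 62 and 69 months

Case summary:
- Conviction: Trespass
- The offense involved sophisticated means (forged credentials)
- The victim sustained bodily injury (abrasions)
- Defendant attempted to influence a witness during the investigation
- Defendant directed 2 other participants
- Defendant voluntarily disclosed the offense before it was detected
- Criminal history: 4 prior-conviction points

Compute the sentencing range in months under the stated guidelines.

27-38 months

Base offense level for trespass: 3.
A1 applies (level before this adjustment is 3 < 13, so +1): 3 + 1 = 4.
A2 applies: 4 + 2 = 6.
A3 applies: 6 − 1 = 5.
A4 applies (level before this adjustment is 5 < 24, so +1): 5 + 1 = 6.
A5 applies: 6 + 3 = 9.
Final offense level: 9.
Criminal history: 4 prior points → Category Moderate (3-11).
Level 9 falls in the 7-24 band.
Grid: Level 7-24 × Category Moderate = 27-38 months.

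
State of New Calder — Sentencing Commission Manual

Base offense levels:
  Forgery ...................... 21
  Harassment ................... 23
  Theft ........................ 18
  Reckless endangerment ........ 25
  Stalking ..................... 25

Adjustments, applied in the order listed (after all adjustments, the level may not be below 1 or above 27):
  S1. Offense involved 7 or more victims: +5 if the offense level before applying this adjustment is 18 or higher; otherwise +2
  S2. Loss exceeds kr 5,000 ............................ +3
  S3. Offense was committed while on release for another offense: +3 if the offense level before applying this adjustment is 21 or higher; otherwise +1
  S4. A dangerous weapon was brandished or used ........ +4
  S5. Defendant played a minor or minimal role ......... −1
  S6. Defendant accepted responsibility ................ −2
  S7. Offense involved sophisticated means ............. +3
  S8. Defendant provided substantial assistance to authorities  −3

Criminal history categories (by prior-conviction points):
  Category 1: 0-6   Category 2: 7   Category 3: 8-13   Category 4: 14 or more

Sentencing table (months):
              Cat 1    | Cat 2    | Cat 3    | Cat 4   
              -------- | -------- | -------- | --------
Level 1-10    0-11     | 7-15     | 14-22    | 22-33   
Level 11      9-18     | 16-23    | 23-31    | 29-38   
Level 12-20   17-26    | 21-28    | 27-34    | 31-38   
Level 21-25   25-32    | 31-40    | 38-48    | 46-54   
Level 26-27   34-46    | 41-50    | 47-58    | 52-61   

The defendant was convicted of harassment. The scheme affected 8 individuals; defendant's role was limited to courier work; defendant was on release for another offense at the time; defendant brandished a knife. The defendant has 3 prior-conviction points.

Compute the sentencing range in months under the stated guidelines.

34-46 months

Base offense level for harassment: 23.
S1 applies (level before this adjustment is 23 ≥ 18, so +5): 23 + 5 = 28.
S2 does not apply.
S3 applies (level before this adjustment is 28 ≥ 21, so +3): 28 + 3 = 31.
S4 applies: 31 + 4 = 35.
S5 applies: 35 − 1 = 34.
S7 does not apply.
S8 does not apply.
Level 34 exceeds the maximum of 27; capped at 27.
Final offense level: 27.
Criminal history: 3 prior points → Category 1 (0-6).
Level 27 falls in the 26-27 band.
Grid: Level 26-27 × Category 1 = 34-46 months.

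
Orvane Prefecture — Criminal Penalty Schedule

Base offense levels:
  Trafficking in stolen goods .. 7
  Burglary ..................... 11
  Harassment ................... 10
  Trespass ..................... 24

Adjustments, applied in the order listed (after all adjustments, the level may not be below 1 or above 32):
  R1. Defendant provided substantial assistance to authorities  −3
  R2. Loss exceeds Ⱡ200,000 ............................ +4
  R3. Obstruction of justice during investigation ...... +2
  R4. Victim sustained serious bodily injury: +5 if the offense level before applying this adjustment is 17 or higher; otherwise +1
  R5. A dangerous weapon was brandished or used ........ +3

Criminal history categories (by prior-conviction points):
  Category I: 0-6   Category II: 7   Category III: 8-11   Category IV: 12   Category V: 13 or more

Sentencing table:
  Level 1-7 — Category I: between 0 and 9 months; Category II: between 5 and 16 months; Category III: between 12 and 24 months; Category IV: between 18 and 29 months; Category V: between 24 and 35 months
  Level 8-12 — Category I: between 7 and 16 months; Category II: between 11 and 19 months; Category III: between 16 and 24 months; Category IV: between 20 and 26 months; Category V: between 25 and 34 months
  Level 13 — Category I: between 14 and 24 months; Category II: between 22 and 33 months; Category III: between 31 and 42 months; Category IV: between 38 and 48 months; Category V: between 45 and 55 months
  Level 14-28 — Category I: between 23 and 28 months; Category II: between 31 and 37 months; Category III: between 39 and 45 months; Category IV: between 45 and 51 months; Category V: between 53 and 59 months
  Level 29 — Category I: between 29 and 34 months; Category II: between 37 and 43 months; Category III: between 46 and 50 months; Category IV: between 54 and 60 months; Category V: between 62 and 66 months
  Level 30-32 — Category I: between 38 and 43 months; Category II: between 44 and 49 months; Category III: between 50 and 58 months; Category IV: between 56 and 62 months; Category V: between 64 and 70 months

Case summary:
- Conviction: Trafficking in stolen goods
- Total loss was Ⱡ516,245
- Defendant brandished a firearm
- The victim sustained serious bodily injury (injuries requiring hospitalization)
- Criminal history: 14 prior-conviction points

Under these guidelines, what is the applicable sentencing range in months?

53-59 months

Base offense level for trafficking in stolen goods: 7.
R2 applies: 7 + 4 = 11.
R4 applies (level before this adjustment is 11 < 17, so +1): 11 + 1 = 12.
R5 applies: 12 + 3 = 15.
Final offense level: 15.
Criminal history: 14 prior points → Category V (13+).
Level 15 falls in the 14-28 band.
Grid: Level 14-28 × Category V = 53-59 months.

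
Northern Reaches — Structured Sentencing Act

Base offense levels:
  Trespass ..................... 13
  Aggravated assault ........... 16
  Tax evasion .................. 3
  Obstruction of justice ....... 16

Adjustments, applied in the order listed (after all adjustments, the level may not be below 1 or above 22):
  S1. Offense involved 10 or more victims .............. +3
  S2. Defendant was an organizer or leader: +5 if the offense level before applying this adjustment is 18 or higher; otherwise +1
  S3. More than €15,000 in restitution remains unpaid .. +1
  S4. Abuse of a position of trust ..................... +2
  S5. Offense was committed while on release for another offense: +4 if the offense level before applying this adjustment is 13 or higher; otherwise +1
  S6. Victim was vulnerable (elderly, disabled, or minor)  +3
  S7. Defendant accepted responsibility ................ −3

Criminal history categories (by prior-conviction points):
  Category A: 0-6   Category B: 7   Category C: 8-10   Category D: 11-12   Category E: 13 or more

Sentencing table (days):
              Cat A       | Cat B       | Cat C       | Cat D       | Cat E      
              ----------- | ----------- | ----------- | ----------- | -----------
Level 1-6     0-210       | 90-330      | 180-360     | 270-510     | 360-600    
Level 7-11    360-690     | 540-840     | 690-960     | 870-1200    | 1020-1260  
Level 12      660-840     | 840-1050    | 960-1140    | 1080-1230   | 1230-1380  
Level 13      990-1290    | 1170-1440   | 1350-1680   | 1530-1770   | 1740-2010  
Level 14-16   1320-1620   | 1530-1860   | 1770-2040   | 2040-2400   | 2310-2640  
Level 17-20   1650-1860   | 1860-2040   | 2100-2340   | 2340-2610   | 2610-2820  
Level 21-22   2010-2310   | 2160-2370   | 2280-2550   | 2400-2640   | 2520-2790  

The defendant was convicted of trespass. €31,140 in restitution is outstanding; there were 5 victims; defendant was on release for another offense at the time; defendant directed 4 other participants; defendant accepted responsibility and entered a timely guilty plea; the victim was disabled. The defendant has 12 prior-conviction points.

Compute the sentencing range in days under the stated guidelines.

2340-2610 days

Base offense level for trespass: 13.
S1 does not apply.
S2 applies (level before this adjustment is 13 < 18, so +1): 13 + 1 = 14.
S3 applies: 14 + 1 = 15.
S4 does not apply.
S5 applies (level before this adjustment is 15 ≥ 13, so +4): 15 + 4 = 19.
S6 applies: 19 + 3 = 22.
S7 applies: 22 − 3 = 19.
Final offense level: 19.
Criminal history: 12 prior points → Category D (11-12).
Level 19 falls in the 17-20 band.
Grid: Level 17-20 × Category D = 2340-2610 days.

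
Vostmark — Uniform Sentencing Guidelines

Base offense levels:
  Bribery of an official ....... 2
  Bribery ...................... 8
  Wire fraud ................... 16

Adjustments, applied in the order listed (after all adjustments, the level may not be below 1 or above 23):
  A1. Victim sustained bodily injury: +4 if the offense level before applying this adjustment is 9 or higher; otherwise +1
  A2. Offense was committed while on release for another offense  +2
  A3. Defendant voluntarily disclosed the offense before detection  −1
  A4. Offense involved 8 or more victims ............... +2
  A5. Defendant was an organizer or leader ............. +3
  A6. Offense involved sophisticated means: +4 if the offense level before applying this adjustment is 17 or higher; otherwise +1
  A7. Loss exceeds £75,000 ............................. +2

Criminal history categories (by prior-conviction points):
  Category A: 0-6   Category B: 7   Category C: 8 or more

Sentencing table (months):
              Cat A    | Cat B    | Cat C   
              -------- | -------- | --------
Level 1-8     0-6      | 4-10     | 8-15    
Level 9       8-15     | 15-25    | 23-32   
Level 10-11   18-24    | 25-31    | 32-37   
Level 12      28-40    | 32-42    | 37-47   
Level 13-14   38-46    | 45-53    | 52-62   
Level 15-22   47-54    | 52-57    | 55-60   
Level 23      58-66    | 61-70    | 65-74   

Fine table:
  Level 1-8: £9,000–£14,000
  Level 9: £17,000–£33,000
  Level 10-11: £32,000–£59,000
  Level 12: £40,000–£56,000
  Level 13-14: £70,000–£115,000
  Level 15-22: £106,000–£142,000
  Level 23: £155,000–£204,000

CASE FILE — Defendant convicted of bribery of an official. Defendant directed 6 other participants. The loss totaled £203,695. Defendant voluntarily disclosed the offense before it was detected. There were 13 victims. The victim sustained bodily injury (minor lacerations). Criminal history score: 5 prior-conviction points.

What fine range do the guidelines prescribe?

Base offense level for bribery of an official: 2.
A1 applies (level before this adjustment is 2 < 9, so +1): 2 + 1 = 3.
A2 does not apply.
A3 applies: 3 − 1 = 2.
A4 applies: 2 + 2 = 4.
A5 applies: 4 + 3 = 7.
A6 does not apply.
A7 applies: 7 + 2 = 9.
Final offense level: 9.
Level 9 falls in the 9 band.
Fine table: Level 9 → £17,000–£33,000.

£17,000–£33,000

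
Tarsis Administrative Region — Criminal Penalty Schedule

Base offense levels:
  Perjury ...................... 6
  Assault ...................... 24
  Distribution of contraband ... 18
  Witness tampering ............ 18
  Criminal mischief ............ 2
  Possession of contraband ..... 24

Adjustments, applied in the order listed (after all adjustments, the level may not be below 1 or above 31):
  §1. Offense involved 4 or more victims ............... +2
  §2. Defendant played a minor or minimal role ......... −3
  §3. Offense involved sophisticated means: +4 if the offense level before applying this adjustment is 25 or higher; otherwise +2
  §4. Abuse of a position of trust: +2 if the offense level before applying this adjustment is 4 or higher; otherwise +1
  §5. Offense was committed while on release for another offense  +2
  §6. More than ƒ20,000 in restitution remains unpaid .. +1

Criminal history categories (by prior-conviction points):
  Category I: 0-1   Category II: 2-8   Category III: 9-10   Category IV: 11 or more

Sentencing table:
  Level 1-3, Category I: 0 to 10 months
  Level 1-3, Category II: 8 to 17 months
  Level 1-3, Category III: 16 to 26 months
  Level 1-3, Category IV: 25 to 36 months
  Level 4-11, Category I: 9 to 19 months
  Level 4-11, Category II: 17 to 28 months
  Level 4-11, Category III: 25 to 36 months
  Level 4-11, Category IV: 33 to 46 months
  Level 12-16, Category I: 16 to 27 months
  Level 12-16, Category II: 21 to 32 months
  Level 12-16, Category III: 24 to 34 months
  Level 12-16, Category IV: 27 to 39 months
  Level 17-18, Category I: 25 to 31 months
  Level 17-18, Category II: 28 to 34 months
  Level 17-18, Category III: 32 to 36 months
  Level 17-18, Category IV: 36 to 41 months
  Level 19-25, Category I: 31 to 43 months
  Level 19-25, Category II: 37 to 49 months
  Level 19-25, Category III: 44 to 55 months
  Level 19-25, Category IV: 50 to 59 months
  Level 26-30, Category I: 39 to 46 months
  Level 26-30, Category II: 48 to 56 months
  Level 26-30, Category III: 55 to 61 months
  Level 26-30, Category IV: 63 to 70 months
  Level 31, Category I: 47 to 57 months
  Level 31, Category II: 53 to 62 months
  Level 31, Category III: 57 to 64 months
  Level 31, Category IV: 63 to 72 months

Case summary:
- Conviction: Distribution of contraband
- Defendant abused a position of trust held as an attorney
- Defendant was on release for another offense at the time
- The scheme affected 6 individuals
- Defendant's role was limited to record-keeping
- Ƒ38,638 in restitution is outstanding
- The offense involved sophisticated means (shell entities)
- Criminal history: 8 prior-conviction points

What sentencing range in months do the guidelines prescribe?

Base offense level for distribution of contraband: 18.
§1 applies: 18 + 2 = 20.
§2 applies: 20 − 3 = 17.
§3 applies (level before this adjustment is 17 < 25, so +2): 17 + 2 = 19.
§4 applies (level before this adjustment is 19 ≥ 4, so +2): 19 + 2 = 21.
§5 applies: 21 + 2 = 23.
§6 applies: 23 + 1 = 24.
Final offense level: 24.
Criminal history: 8 prior points → Category II (2-8).
Level 24 falls in the 19-25 band.
Grid: Level 19-25 × Category II = 37-49 months.

37-49 months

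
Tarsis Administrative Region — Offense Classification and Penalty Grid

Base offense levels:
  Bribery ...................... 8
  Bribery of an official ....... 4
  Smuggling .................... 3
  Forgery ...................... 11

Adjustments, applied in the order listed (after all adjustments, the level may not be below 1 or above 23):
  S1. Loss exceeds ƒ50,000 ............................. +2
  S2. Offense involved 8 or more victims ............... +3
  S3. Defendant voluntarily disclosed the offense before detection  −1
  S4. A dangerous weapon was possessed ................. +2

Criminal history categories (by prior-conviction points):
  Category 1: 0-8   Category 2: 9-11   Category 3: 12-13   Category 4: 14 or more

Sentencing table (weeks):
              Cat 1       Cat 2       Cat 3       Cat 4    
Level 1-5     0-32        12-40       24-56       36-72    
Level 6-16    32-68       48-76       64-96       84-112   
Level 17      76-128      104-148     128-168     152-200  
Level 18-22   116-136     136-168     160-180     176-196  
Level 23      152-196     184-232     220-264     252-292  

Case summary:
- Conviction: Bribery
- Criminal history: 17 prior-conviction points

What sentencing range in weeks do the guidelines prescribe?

84-112 weeks

Base offense level for bribery: 8.
Final offense level: 8.
Criminal history: 17 prior points → Category 4 (14+).
Level 8 falls in the 6-16 band.
Grid: Level 6-16 × Category 4 = 84-112 weeks.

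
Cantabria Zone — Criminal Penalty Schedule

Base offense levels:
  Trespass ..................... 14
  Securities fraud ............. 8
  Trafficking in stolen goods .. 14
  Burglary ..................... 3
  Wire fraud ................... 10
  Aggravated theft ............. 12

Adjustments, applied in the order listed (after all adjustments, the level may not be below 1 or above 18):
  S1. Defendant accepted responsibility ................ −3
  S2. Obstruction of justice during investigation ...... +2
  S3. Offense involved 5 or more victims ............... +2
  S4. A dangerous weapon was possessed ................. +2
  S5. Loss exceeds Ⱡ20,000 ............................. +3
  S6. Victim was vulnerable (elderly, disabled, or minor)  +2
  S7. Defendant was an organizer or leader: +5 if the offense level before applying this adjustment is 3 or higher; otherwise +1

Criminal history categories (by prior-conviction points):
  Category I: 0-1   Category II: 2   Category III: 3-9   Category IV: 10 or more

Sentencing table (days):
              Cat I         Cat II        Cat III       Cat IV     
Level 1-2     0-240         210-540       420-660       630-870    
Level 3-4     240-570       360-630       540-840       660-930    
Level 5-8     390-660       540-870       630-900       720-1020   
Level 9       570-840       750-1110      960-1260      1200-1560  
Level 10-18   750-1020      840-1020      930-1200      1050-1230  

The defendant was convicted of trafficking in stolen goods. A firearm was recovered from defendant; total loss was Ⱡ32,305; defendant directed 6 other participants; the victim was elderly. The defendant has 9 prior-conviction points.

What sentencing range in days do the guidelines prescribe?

930-1200 days

Base offense level for trafficking in stolen goods: 14.
S2 does not apply.
S3 does not apply.
S4 applies: 14 + 2 = 16.
S5 applies: 16 + 3 = 19.
S6 applies: 19 + 2 = 21.
S7 applies (level before this adjustment is 21 ≥ 3, so +5): 21 + 5 = 26.
Level 26 exceeds the maximum of 18; capped at 18.
Final offense level: 18.
Criminal history: 9 prior points → Category III (3-9).
Level 18 falls in the 10-18 band.
Grid: Level 10-18 × Category III = 930-1200 days.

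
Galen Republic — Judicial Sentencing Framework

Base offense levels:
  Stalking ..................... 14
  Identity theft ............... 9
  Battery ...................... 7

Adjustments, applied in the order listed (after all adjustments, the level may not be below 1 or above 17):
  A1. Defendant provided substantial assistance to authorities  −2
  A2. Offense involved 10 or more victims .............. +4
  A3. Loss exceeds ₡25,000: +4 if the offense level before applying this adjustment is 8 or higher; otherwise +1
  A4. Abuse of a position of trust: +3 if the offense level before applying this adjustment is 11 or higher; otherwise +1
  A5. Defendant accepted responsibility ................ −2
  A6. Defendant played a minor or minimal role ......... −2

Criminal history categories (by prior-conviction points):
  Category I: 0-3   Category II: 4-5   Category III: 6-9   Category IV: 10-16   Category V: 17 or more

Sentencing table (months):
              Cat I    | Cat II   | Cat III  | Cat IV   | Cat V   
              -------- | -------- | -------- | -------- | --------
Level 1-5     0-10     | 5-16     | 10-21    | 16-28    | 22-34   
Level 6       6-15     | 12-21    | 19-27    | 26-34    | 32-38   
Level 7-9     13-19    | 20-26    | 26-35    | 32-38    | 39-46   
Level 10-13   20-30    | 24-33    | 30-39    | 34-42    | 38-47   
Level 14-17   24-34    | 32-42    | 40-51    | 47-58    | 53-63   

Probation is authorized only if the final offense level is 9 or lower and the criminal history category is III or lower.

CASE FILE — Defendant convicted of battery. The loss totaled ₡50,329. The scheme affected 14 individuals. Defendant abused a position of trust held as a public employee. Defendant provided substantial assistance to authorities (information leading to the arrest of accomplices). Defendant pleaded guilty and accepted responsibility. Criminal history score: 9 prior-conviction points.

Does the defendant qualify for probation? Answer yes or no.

Base offense level for battery: 7.
A1 applies: 7 − 2 = 5.
A2 applies: 5 + 4 = 9.
A3 applies (level before this adjustment is 9 ≥ 8, so +4): 9 + 4 = 13.
A4 applies (level before this adjustment is 13 ≥ 11, so +3): 13 + 3 = 16.
A5 applies: 16 − 2 = 14.
A6 does not apply.
Final offense level: 14.
Criminal history: 9 prior points → Category III (6-9).
Level 14 falls in the 14-17 band.
Grid: Level 14-17 × Category III = 40-51 months.
Probation check: level 14 > 9 and category III ≤ III → not eligible.

No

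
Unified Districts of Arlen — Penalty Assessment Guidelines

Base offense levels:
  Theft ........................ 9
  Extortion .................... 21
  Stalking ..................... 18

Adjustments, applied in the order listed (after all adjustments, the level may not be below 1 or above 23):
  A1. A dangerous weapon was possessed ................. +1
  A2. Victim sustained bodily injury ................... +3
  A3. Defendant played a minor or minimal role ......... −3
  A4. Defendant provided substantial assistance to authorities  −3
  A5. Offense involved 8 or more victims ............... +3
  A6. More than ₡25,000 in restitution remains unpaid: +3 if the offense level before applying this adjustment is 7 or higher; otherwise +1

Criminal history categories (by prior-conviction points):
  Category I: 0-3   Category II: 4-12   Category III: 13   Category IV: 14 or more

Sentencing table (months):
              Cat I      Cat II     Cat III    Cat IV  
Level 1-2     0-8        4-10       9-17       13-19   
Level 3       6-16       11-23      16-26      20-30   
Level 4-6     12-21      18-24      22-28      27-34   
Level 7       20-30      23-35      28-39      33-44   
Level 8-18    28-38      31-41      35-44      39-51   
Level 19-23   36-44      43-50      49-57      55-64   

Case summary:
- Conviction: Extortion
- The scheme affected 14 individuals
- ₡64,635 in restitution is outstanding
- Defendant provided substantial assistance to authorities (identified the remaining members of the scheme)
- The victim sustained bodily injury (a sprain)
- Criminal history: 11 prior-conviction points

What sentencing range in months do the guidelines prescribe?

Base offense level for extortion: 21.
A1 does not apply.
A2 applies: 21 + 3 = 24.
A4 applies: 24 − 3 = 21.
A5 applies: 21 + 3 = 24.
A6 applies (level before this adjustment is 24 ≥ 7, so +3): 24 + 3 = 27.
Level 27 exceeds the maximum of 23; capped at 23.
Final offense level: 23.
Criminal history: 11 prior points → Category II (4-12).
Level 23 falls in the 19-23 band.
Grid: Level 19-23 × Category II = 43-50 months.

43-50 months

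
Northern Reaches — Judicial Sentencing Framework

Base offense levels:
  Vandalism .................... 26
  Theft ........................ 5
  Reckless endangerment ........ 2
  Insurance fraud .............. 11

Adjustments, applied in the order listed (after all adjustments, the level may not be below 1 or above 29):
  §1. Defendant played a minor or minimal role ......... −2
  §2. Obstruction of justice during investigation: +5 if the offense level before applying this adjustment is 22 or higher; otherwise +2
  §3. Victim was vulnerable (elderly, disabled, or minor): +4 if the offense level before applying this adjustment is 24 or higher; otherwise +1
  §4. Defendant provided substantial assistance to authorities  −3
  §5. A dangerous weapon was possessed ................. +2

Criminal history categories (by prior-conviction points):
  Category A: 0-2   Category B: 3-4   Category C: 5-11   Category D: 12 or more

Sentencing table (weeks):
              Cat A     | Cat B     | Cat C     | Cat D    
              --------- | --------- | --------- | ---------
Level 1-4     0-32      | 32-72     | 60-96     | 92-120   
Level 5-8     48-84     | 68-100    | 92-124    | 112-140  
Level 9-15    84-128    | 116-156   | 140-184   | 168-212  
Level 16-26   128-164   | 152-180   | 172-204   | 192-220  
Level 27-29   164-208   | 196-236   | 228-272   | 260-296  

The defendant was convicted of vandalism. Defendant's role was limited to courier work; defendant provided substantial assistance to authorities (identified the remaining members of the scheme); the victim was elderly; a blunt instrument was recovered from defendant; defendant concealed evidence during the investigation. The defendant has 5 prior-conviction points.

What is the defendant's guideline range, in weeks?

228-272 weeks

Base offense level for vandalism: 26.
§1 applies: 26 − 2 = 24.
§2 applies (level before this adjustment is 24 ≥ 22, so +5): 24 + 5 = 29.
§3 applies (level before this adjustment is 29 ≥ 24, so +4): 29 + 4 = 33.
§4 applies: 33 − 3 = 30.
§5 applies: 30 + 2 = 32.
Level 32 exceeds the maximum of 29; capped at 29.
Final offense level: 29.
Criminal history: 5 prior points → Category C (5-11).
Level 29 falls in the 27-29 band.
Grid: Level 27-29 × Category C = 228-272 weeks.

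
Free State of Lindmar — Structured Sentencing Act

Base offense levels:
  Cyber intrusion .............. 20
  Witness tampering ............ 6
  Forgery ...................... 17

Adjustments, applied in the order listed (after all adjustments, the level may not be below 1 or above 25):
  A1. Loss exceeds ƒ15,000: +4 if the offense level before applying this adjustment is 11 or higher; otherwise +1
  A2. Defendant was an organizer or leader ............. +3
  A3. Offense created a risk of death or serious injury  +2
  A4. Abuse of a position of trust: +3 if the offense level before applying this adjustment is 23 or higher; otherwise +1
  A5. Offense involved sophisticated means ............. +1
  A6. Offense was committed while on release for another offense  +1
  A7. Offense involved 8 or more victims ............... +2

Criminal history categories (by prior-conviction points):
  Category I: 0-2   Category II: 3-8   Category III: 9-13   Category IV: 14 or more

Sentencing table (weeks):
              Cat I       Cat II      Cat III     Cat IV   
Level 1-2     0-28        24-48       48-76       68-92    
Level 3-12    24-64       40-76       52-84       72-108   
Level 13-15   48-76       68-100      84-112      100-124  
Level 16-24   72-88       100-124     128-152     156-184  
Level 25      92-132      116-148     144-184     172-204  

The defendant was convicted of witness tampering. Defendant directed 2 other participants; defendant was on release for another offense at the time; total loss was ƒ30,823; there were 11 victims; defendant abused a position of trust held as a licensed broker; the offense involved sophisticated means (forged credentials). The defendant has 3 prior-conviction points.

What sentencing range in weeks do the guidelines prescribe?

Base offense level for witness tampering: 6.
A1 applies (level before this adjustment is 6 < 11, so +1): 6 + 1 = 7.
A2 applies: 7 + 3 = 10.
A4 applies (level before this adjustment is 10 < 23, so +1): 10 + 1 = 11.
A5 applies: 11 + 1 = 12.
A6 applies: 12 + 1 = 13.
A7 applies: 13 + 2 = 15.
Final offense level: 15.
Criminal history: 3 prior points → Category II (3-8).
Level 15 falls in the 13-15 band.
Grid: Level 13-15 × Category II = 68-100 weeks.

68-100 weeks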